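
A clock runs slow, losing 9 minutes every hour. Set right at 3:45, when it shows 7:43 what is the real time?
For every 60 true minutes, the faulty clock advances 51 minutes, so 1 faulty-clock minute corresponds to 60/51 true minutes.
From 3:45 to 7:43 on the faulty dial is 238 minutes.
True elapsed: 238 x 60/51 = 280 minutes = 4 hours and 40 minutes.
True time: 3:45 + 4 hours and 40 minutes = 8:25.

Final answer: 8:25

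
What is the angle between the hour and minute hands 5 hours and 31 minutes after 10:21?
First find the time 5 hours and 31 minutes after 10:21.
Total minutes: 10 x 60 + 21 + 5 x 60 + 31 = 952.
952 mod 720 = 232 minutes = 3:52.
Now compute the angle at 3:52:
Hour hand: 3 x 30 + 52 x 0.5 = 116 degrees
Minute hand: 52 x 6 = 312 degrees
Difference: |116 - 312| = 196 degrees
Smaller angle: 360 - 196 = 164 degrees

Final answer: 164 degrees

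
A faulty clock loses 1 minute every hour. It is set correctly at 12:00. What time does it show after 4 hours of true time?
For every 60 true minutes, the faulty clock advances 60 - 1 = 59 minutes.
True elapsed: 4 hours = 240 minutes.
Faulty clock advances: 240 x 59/60 = 236 minutes (drift: 4 minutes behind).
Shown time: 12:00 + 236 minutes = 3:56.

Final answer: 3:56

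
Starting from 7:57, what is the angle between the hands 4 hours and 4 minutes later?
First find the time 4 hours and 4 minutes after 7:57.
Total minutes: 7 x 60 + 57 + 4 x 60 + 4 = 721.
721 mod 720 = 1 minutes = 12:01.
Now compute the angle at 12:01:
Hour hand: 0 x 30 + 1 x 0.5 = 0.5 degrees
Minute hand: 1 x 6 = 6 degrees
Difference: |0.5 - 6| = 5.5 degrees
The angle is 5.5 degrees

Final answer: 5.5 degrees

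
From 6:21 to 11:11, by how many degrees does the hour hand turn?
The hour hand moves 0.5 degrees per minute.
Time elapsed: 11:11 - 6:21 = 290 minutes
Angular displacement: 290 x 0.5 = 145 degrees

Final answer: 145 degrees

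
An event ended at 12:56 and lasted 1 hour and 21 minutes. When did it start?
Starting time: 12:56 = 56 total minutes past 12:00
Subtracting: 1 hour and 21 minutes = 81 minutes
56 - 81 = -25 (negative, add 12 hours = 720) = 695 minutes
= 11 hours and 35 minutes past 12:00 = 11:35

Final answer: 11:35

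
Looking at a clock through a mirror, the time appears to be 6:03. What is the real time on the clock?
Reflection across the vertical (12-6) axis maps a hand at angle A degrees to (360 - A) degrees, which sends a reading of T minutes past 12:00 to (720 - T) minutes past 12:00.
Mirror reads 6:03 = 363 minutes past 12:00.
Actual time: (720 - 363) mod 720 = 357 minutes = 5:57.

Final answer: 5:57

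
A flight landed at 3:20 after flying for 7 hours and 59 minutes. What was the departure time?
Starting time: 3:20 = 200 total minutes past 12:00
Subtracting: 7 hours and 59 minutes = 479 minutes
200 - 479 = -279 (negative, add 12 hours = 720) = 441 minutes
= 7 hours and 21 minutes past 12:00 = 7:21

Final answer: 7:21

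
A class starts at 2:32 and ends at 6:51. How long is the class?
From 2:32 to 6:51:
(6 x 60 + 51) - (2 x 60 + 32) = 411 - 152 = 259 minutes
= 4 hours and 19 minutes

Final answer: 4 hours and 19 minutes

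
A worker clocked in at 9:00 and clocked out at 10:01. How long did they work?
From 9:00 to 10:01:
(10 x 60 + 1) - (9 x 60 + 0) = 601 - 540 = 61 minutes
= 1 hour and 1 minute

Final answer: 1 hour and 1 minute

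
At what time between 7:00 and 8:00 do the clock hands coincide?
The minute hand gains 5.5 degrees per minute on the hour hand.
At 7:00, the hour hand is at 210 degrees and the minute hand is at 0 degrees.
The gap is 210 degrees. Time to close: 210/5.5 = 60 x 7/11 = 38.18 minutes.
The hands overlap at 38.18 minutes past 7:00.

Final answer: 38.18 minutes past 7:00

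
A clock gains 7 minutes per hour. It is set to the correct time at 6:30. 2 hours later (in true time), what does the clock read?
For every 60 true minutes, the faulty clock advances 60 + 7 = 67 minutes.
True elapsed: 2 hours = 120 minutes.
Faulty clock advances: 120 x 67/60 = 134 minutes (drift: 14 minutes ahead).
Shown time: 6:30 + 134 minutes = 8:44.

Final answer: 8:44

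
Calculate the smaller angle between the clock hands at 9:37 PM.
Hour hand position: 9 x 30 + 37 x 0.5 = 288.5 degrees
Minute hand position: 37 x 6 = 222 degrees
Difference: |288.5 - 222| = 66.5 degrees
The angle between the hands is 66.5 degrees

Final answer: 66.5 degrees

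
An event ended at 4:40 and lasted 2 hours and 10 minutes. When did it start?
Starting time: 4:40 = 280 total minutes past 12:00
Subtracting: 2 hours and 10 minutes = 130 minutes
280 - 130 = 150 minutes
= 2 hours and 30 minutes past 12:00 = 2:30

Final answer: 2:30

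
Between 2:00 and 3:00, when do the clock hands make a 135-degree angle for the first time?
At t minutes past 2:00, the hour hand is at 30 x 2 + 0.5t degrees and the minute hand is at 6t degrees.
The smaller angle between them is 135 degrees when |30H - 5.5t| = 135 or |30H - 5.5t| = 225.
With H = 2, solve 30 x 2 - 5.5t = +/- target for each target:
  t = (30 x 2 - 135) / 5.5 = -13.64 (outside (0, 60))
  t = (30 x 2 + 135) / 5.5 = 35.45
  t = (30 x 2 - 225) / 5.5 = -30 (outside (0, 60))
  t = (30 x 2 + 225) / 5.5 = 51.82
Valid solutions in (0, 60): {35.45, 51.82} minutes.
The first occurrence is t = 35.45 minutes.
The hands form a 135-degree angle at 35.45 minutes past 2:00.

Final answer: 35.45 minutes past 2:00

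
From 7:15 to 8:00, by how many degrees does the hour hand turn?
The hour hand moves 0.5 degrees per minute.
Time elapsed: 8:00 - 7:15 = 45 minutes
Angular displacement: 45 x 0.5 = 22.5 degrees

Final answer: 22.5 degrees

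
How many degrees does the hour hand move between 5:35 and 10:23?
The hour hand moves 0.5 degrees per minute.
Time elapsed: 10:23 - 5:35 = 288 minutes
Angular displacement: 288 x 0.5 = 144 degrees

Final answer: 144 degrees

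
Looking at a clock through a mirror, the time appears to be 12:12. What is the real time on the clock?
Reflection across the vertical (12-6) axis maps a hand at angle A degrees to (360 - A) degrees, which sends a reading of T minutes past 12:00 to (720 - T) minutes past 12:00.
Mirror reads 12:12 = 12 minutes past 12:00.
Actual time: (720 - 12) mod 720 = 708 minutes = 11:48.

Final answer: 11:48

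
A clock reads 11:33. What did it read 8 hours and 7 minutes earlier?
Starting time: 11:33 = 693 total minutes past 12:00
Subtracting: 8 hours and 7 minutes = 487 minutes
693 - 487 = 206 minutes
= 3 hours and 26 minutes past 12:00 = 3:26

Final answer: 3:26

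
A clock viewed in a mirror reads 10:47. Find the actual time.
Reflection across the vertical (12-6) axis maps a hand at angle A degrees to (360 - A) degrees, which sends a reading of T minutes past 12:00 to (720 - T) minutes past 12:00.
Mirror reads 10:47 = 647 minutes past 12:00.
Actual time: (720 - 647) mod 720 = 73 minutes = 1:13.

Final answer: 1:13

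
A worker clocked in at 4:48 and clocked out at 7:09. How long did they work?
From 4:48 to 7:09:
(7 x 60 + 9) - (4 x 60 + 48) = 429 - 288 = 141 minutes
= 2 hours and 21 minutes

Final answer: 2 hours and 21 minutes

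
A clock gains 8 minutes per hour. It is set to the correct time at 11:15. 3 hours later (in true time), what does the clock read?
For every 60 true minutes, the faulty clock advances 60 + 8 = 68 minutes.
True elapsed: 3 hours = 180 minutes.
Faulty clock advances: 180 x 68/60 = 204 minutes (drift: 24 minutes ahead).
Shown time: 11:15 + 204 minutes = 2:39.

Final answer: 2:39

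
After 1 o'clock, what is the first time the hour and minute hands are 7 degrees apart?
At t minutes past 1:00, the hour hand is at 30 x 1 + 0.5t degrees and the minute hand is at 6t degrees.
The smaller angle between them is 7 degrees when |30H - 5.5t| = 7 or |30H - 5.5t| = 353.
With H = 1, solve 30 x 1 - 5.5t = +/- target for each target:
  t = (30 x 1 - 7) / 5.5 = 4.18
  t = (30 x 1 + 7) / 5.5 = 6.73
  t = (30 x 1 - 353) / 5.5 = -58.73 (outside (0, 60))
  t = (30 x 1 + 353) / 5.5 = 69.64 (outside (0, 60))
Valid solutions in (0, 60): {4.18, 6.73} minutes.
The first occurrence is t = 4.18 minutes.
The hands form a 7-degree angle at 4.18 minutes past 1:00.

Final answer: 4.18 minutes past 1:00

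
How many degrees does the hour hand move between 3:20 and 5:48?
The hour hand moves 0.5 degrees per minute.
Time elapsed: 5:48 - 3:20 = 148 minutes
Angular displacement: 148 x 0.5 = 74 degrees

Final answer: 74 degrees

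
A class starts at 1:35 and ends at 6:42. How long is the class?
From 1:35 to 6:42:
(6 x 60 + 42) - (1 x 60 + 35) = 402 - 95 = 307 minutes
= 5 hours and 7 minutes

Final answer: 5 hours and 7 minutes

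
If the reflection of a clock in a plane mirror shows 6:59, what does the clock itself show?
Reflection across the vertical (12-6) axis maps a hand at angle A degrees to (360 - A) degrees, which sends a reading of T minutes past 12:00 to (720 - T) minutes past 12:00.
Mirror reads 6:59 = 419 minutes past 12:00.
Actual time: (720 - 419) mod 720 = 301 minutes = 5:01.

Final answer: 5:01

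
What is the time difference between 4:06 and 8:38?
From 4:06 to 8:38:
(8 x 60 + 38) - (4 x 60 + 6) = 518 - 246 = 272 minutes
= 4 hours and 32 minutes

Final answer: 4 hours and 32 minutes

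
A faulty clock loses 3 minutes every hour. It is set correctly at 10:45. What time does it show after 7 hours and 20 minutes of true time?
For every 60 true minutes, the faulty clock advances 60 - 3 = 57 minutes.
True elapsed: 7 hours and 20 minutes = 440 minutes.
Faulty clock advances: 440 x 57/60 = 418 minutes (drift: 22 minutes behind).
Shown time: 10:45 + 418 minutes = 5:43.

Final answer: 5:43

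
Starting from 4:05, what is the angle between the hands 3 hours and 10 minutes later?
First find the time 3 hours and 10 minutes after 4:05.
Total minutes: 4 x 60 + 5 + 3 x 60 + 10 = 435.
435 mod 720 = 435 minutes = 7:15.
Now compute the angle at 7:15:
Hour hand: 7 x 30 + 15 x 0.5 = 217.5 degrees
Minute hand: 15 x 6 = 90 degrees
Difference: |217.5 - 90| = 127.5 degrees
The angle is 127.5 degrees

Final answer: 127.5 degrees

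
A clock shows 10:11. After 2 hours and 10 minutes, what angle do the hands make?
First find the time 2 hours and 10 minutes after 10:11.
Total minutes: 10 x 60 + 11 + 2 x 60 + 10 = 741.
741 mod 720 = 21 minutes = 12:21.
Now compute the angle at 12:21:
Hour hand: 0 x 30 + 21 x 0.5 = 10.5 degrees
Minute hand: 21 x 6 = 126 degrees
Difference: |10.5 - 126| = 115.5 degrees
The angle is 115.5 degrees

Final answer: 115.5 degrees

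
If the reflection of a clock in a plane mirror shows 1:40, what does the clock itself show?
Reflection across the vertical (12-6) axis maps a hand at angle A degrees to (360 - A) degrees, which sends a reading of T minutes past 12:00 to (720 - T) minutes past 12:00.
Mirror reads 1:40 = 100 minutes past 12:00.
Actual time: (720 - 100) mod 720 = 620 minutes = 10:20.

Final answer: 10:20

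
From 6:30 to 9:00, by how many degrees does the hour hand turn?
The hour hand moves 0.5 degrees per minute.
Time elapsed: 9:00 - 6:30 = 150 minutes
Angular displacement: 150 x 0.5 = 75 degrees

Final answer: 75 degrees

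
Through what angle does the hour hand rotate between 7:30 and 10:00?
The hour hand moves 0.5 degrees per minute.
Time elapsed: 10:00 - 7:30 = 150 minutes
Angular displacement: 150 x 0.5 = 75 degrees

Final answer: 75 degrees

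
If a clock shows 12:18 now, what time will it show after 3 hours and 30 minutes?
Starting time: 12:18
Adding 30 minutes to 18 minutes: 18 + 30 = 48 minutes
Adding 3 hours: 12 + 3 = 15 - 12 = 3
Final time: 3:48

Final answer: 3:48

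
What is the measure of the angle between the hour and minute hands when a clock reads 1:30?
Hour hand position: 1 x 30 + 30 x 0.5 = 45 degrees
Minute hand position: 30 x 6 = 180 degrees
Difference: |45 - 180| = 135 degrees
The angle between the hands is 135 degrees

Final answer: 135 degrees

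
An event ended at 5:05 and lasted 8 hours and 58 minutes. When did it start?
Starting time: 5:05 = 305 total minutes past 12:00
Subtracting: 8 hours and 58 minutes = 538 minutes
305 - 538 = -233 (negative, add 12 hours = 720) = 487 minutes
= 8 hours and 7 minutes past 12:00 = 8:07

Final answer: 8:07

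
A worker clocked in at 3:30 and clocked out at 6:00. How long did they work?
From 3:30 to 6:00:
(6 x 60 + 0) - (3 x 60 + 30) = 360 - 210 = 150 minutes
= 2 hours and 30 minutes

Final answer: 2 hours and 30 minutes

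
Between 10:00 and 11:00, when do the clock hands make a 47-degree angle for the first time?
At t minutes past 10:00, the hour hand is at 30 x 10 + 0.5t degrees and the minute hand is at 6t degrees.
The smaller angle between them is 47 degrees when |30H - 5.5t| = 47 or |30H - 5.5t| = 313.
With H = 10, solve 30 x 10 - 5.5t = +/- target for each target:
  t = (30 x 10 - 47) / 5.5 = 46
  t = (30 x 10 + 47) / 5.5 = 63.09 (outside (0, 60))
  t = (30 x 10 - 313) / 5.5 = -2.36 (outside (0, 60))
  t = (30 x 10 + 313) / 5.5 = 111.45 (outside (0, 60))
Valid solutions in (0, 60): {46} minutes.
The first occurrence is t = 46 minutes.
The hands form a 47-degree angle at 46 minutes past 10:00.

Final answer: 46 minutes past 10:00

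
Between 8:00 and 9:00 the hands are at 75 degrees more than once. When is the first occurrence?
At t minutes past 8:00, the hour hand is at 30 x 8 + 0.5t degrees and the minute hand is at 6t degrees.
The smaller angle between them is 75 degrees when |30H - 5.5t| = 75 or |30H - 5.5t| = 285.
With H = 8, solve 30 x 8 - 5.5t = +/- target for each target:
  t = (30 x 8 - 75) / 5.5 = 30
  t = (30 x 8 + 75) / 5.5 = 57.27
  t = (30 x 8 - 285) / 5.5 = -8.18 (outside (0, 60))
  t = (30 x 8 + 285) / 5.5 = 95.45 (outside (0, 60))
Valid solutions in (0, 60): {30, 57.27} minutes.
The first occurrence is t = 30 minutes.
The hands form a 75-degree angle at 30 minutes past 8:00.

Final answer: 30 minutes past 8:00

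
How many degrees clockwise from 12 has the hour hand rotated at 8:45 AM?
The hour hand moves 30 degrees per hour and 0.5 degrees per minute.
At 8:45: (8) x 30 + 45 x 0.5 = 240 + 22.5 = 262.5 degrees

Final answer: 262.5 degrees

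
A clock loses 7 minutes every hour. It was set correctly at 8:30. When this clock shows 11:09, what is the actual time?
For every 60 true minutes, the faulty clock advances 53 minutes, so 1 faulty-clock minute corresponds to 60/53 true minutes.
From 8:30 to 11:09 on the faulty dial is 159 minutes.
True elapsed: 159 x 60/53 = 180 minutes = 3 hours.
True time: 8:30 + 3 hours = 11:30.

Final answer: 11:30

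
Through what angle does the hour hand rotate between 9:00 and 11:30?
The hour hand moves 0.5 degrees per minute.
Time elapsed: 11:30 - 9:00 = 150 minutes
Angular displacement: 150 x 0.5 = 75 degrees

Final answer: 75 degrees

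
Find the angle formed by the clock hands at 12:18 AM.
Hour hand position: 0 x 30 + 18 x 0.5 = 9 degrees
Minute hand position: 18 x 6 = 108 degrees
Difference: |9 - 108| = 99 degrees
The angle between the hands is 99 degrees

Final answer: 99 degrees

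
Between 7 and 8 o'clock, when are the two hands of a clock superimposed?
The minute hand gains 5.5 degrees per minute on the hour hand.
At 7:00, the hour hand is at 210 degrees and the minute hand is at 0 degrees.
The gap is 210 degrees. Time to close: 210/5.5 = 60 x 7/11 = 38.18 minutes.
The hands overlap at 38.18 minutes past 7:00.

Final answer: 38.18 minutes past 7:00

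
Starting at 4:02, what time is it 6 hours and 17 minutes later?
Starting time: 4:02
Adding 17 minutes to 2 minutes: 2 + 17 = 19 minutes
Adding 6 hours: 4 + 6 = 10
Final time: 10:19

Final answer: 10:19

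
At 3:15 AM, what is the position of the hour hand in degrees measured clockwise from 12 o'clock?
The hour hand moves 30 degrees per hour and 0.5 degrees per minute.
At 3:15: (3) x 30 + 15 x 0.5 = 90 + 7.5 = 97.5 degrees

Final answer: 97.5 degrees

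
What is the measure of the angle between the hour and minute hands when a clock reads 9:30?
Hour hand position: 9 x 30 + 30 x 0.5 = 285 degrees
Minute hand position: 30 x 6 = 180 degrees
Difference: |285 - 180| = 105 degrees
The angle between the hands is 105 degrees

Final answer: 105 degrees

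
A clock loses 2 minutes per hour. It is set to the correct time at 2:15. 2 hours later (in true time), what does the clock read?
For every 60 true minutes, the faulty clock advances 60 - 2 = 58 minutes.
True elapsed: 2 hours = 120 minutes.
Faulty clock advances: 120 x 58/60 = 116 minutes (drift: 4 minutes behind).
Shown time: 2:15 + 116 minutes = 4:11.

Final answer: 4:11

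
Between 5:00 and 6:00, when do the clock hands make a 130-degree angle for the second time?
At t minutes past 5:00, the hour hand is at 30 x 5 + 0.5t degrees and the minute hand is at 6t degrees.
The smaller angle between them is 130 degrees when |30H - 5.5t| = 130 or |30H - 5.5t| = 230.
With H = 5, solve 30 x 5 - 5.5t = +/- target for each target:
  t = (30 x 5 - 130) / 5.5 = 3.64
  t = (30 x 5 + 130) / 5.5 = 50.91
  t = (30 x 5 - 230) / 5.5 = -14.55 (outside (0, 60))
  t = (30 x 5 + 230) / 5.5 = 69.09 (outside (0, 60))
Valid solutions in (0, 60): {3.64, 50.91} minutes.
The second occurrence is t = 50.91 minutes.
The hands form a 130-degree angle at 50.91 minutes past 5:00.

Final answer: 50.91 minutes past 5:00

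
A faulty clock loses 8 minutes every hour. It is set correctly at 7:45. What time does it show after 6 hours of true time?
For every 60 true minutes, the faulty clock advances 60 - 8 = 52 minutes.
True elapsed: 6 hours = 360 minutes.
Faulty clock advances: 360 x 52/60 = 312 minutes (drift: 48 minutes behind).
Shown time: 7:45 + 312 minutes = 12:57.

Final answer: 12:57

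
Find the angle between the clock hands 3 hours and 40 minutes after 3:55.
First find the time 3 hours and 40 minutes after 3:55.
Total minutes: 3 x 60 + 55 + 3 x 60 + 40 = 455.
455 mod 720 = 455 minutes = 7:35.
Now compute the angle at 7:35:
Hour hand: 7 x 30 + 35 x 0.5 = 227.5 degrees
Minute hand: 35 x 6 = 210 degrees
Difference: |227.5 - 210| = 17.5 degrees
The angle is 17.5 degrees

Final answer: 17.5 degrees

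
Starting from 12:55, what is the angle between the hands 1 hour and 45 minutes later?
First find the time 1 hour and 45 minutes after 12:55.
Total minutes: 12 x 60 + 55 + 1 x 60 + 45 = 880.
880 mod 720 = 160 minutes = 2:40.
Now compute the angle at 2:40:
Hour hand: 2 x 30 + 40 x 0.5 = 80 degrees
Minute hand: 40 x 6 = 240 degrees
Difference: |80 - 240| = 160 degrees
The angle is 160 degrees

Final answer: 160 degrees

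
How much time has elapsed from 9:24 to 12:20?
From 9:24 to 12:20:
(12 x 60 + 20) - (9 x 60 + 24) = 740 - 564 = 176 minutes
= 2 hours and 56 minutes

Final answer: 2 hours and 56 minutes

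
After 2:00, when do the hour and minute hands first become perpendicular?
At t minutes past 2:00, the hour hand is at 30 x 2 + 0.5t degrees and the minute hand is at 6t degrees.
The smaller angle between them is 90 degrees when |30H - 5.5t| = 90 or |30H - 5.5t| = 270.
With H = 2, solve 30 x 2 - 5.5t = +/- target for each target:
  t = (30 x 2 - 90) / 5.5 = -5.45 (outside (0, 60))
  t = (30 x 2 + 90) / 5.5 = 27.27
  t = (30 x 2 - 270) / 5.5 = -38.18 (outside (0, 60))
  t = (30 x 2 + 270) / 5.5 = 60 (outside (0, 60))
Valid solutions in (0, 60): {27.27} minutes.
First occurrence: t = 27.27 minutes.
The hands are at right angles at 27.27 minutes past 2:00.

Final answer: 27.27 minutes past 2:00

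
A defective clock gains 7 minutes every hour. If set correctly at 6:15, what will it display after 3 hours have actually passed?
For every 60 true minutes, the faulty clock advances 60 + 7 = 67 minutes.
True elapsed: 3 hours = 180 minutes.
Faulty clock advances: 180 x 67/60 = 201 minutes (drift: 21 minutes ahead).
Shown time: 6:15 + 201 minutes = 9:36.

Final answer: 9:36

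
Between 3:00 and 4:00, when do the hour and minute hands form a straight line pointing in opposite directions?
For hands to be 180 degrees apart: |30H - 5.5t| = 180
With H = 3: t = (30 x 3 + 180)/5.5 = 49.09 or t = (30 x 3 - 180)/5.5 = -16.36
First valid solution (0 < t < 60): t = 49.09 minutes
The hands are opposite at 49.09 minutes past 3:00.

Final answer: 49.09 minutes past 3:00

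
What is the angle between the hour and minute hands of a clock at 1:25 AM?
Hour hand position: 1 x 30 + 25 x 0.5 = 42.5 degrees
Minute hand position: 25 x 6 = 150 degrees
Difference: |42.5 - 150| = 107.5 degrees
The angle between the hands is 107.5 degrees

Final answer: 107.5 degrees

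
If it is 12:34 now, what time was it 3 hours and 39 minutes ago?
Starting time: 12:34 = 34 total minutes past 12:00
Subtracting: 3 hours and 39 minutes = 219 minutes
34 - 219 = -185 (negative, add 12 hours = 720) = 535 minutes
= 8 hours and 55 minutes past 12:00 = 8:55

Final answer: 8:55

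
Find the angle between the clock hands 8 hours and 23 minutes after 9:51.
First find the time 8 hours and 23 minutes after 9:51.
Total minutes: 9 x 60 + 51 + 8 x 60 + 23 = 1094.
1094 mod 720 = 374 minutes = 6:14.
Now compute the angle at 6:14:
Hour hand: 6 x 30 + 14 x 0.5 = 187 degrees
Minute hand: 14 x 6 = 84 degrees
Difference: |187 - 84| = 103 degrees
The angle is 103 degrees

Final answer: 103 degrees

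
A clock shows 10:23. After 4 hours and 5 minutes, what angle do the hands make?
First find the time 4 hours and 5 minutes after 10:23.
Total minutes: 10 x 60 + 23 + 4 x 60 + 5 = 868.
868 mod 720 = 148 minutes = 2:28.
Now compute the angle at 2:28:
Hour hand: 2 x 30 + 28 x 0.5 = 74 degrees
Minute hand: 28 x 6 = 168 degrees
Difference: |74 - 168| = 94 degrees
The angle is 94 degrees

Final answer: 94 degrees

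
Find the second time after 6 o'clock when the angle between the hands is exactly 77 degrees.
At t minutes past 6:00, the hour hand is at 30 x 6 + 0.5t degrees and the minute hand is at 6t degrees.
The smaller angle between them is 77 degrees when |30H - 5.5t| = 77 or |30H - 5.5t| = 283.
With H = 6, solve 30 x 6 - 5.5t = +/- target for each target:
  t = (30 x 6 - 77) / 5.5 = 18.73
  t = (30 x 6 + 77) / 5.5 = 46.73
  t = (30 x 6 - 283) / 5.5 = -18.73 (outside (0, 60))
  t = (30 x 6 + 283) / 5.5 = 84.18 (outside (0, 60))
Valid solutions in (0, 60): {18.73, 46.73} minutes.
The second occurrence is t = 46.73 minutes.
The hands form a 77-degree angle at 46.73 minutes past 6:00.

Final answer: 46.73 minutes past 6:00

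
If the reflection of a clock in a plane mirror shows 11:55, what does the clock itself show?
Reflection across the vertical (12-6) axis maps a hand at angle A degrees to (360 - A) degrees, which sends a reading of T minutes past 12:00 to (720 - T) minutes past 12:00.
Mirror reads 11:55 = 715 minutes past 12:00.
Actual time: (720 - 715) mod 720 = 5 minutes = 12:05.

Final answer: 12:05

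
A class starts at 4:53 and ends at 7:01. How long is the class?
From 4:53 to 7:01:
(7 x 60 + 1) - (4 x 60 + 53) = 421 - 293 = 128 minutes
= 2 hours and 8 minutes

Final answer: 2 hours and 8 minutes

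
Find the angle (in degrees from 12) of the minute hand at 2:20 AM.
The minute hand moves 6 degrees per minute.
At 2:20: 20 x 6 = 120 degrees

Final answer: 120 degrees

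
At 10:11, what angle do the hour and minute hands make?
Hour hand position: 10 x 30 + 11 x 0.5 = 305.5 degrees
Minute hand position: 11 x 6 = 66 degrees
Difference: |305.5 - 66| = 239.5 degrees
Since 239.5 > 180, the smaller angle is 360 - 239.5 = 120.5 degrees

Final answer: 120.5 degrees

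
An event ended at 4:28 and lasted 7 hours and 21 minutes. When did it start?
Starting time: 4:28 = 268 total minutes past 12:00
Subtracting: 7 hours and 21 minutes = 441 minutes
268 - 441 = -173 (negative, add 12 hours = 720) = 547 minutes
= 9 hours and 7 minutes past 12:00 = 9:07

Final answer: 9:07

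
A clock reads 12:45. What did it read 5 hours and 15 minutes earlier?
Starting time: 12:45 = 45 total minutes past 12:00
Subtracting: 5 hours and 15 minutes = 315 minutes
45 - 315 = -270 (negative, add 12 hours = 720) = 450 minutes
= 7 hours and 30 minutes past 12:00 = 7:30

Final answer: 7:30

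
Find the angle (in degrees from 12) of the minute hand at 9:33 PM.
The minute hand moves 6 degrees per minute.
At 9:33: 33 x 6 = 198 degrees

Final answer: 198 degrees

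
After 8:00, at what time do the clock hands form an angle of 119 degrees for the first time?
At t minutes past 8:00, the hour hand is at 30 x 8 + 0.5t degrees and the minute hand is at 6t degrees.
The smaller angle between them is 119 degrees when |30H - 5.5t| = 119 or |30H - 5.5t| = 241.
With H = 8, solve 30 x 8 - 5.5t = +/- target for each target:
  t = (30 x 8 - 119) / 5.5 = 22
  t = (30 x 8 + 119) / 5.5 = 65.27 (outside (0, 60))
  t = (30 x 8 - 241) / 5.5 = -0.18 (outside (0, 60))
  t = (30 x 8 + 241) / 5.5 = 87.45 (outside (0, 60))
Valid solutions in (0, 60): {22} minutes.
The first occurrence is t = 22 minutes.
The hands form a 119-degree angle at 22 minutes past 8:00.

Final answer: 22 minutes past 8:00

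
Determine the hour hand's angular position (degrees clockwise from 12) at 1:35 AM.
The hour hand moves 30 degrees per hour and 0.5 degrees per minute.
At 1:35: (1) x 30 + 35 x 0.5 = 30 + 17.5 = 47.5 degrees

Final answer: 47.5 degrees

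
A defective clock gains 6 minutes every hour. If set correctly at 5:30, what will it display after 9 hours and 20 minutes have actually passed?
For every 60 true minutes, the faulty clock advances 60 + 6 = 66 minutes.
True elapsed: 9 hours and 20 minutes = 560 minutes.
Faulty clock advances: 560 x 66/60 = 616 minutes (drift: 56 minutes ahead).
Shown time: 5:30 + 616 minutes = 3:46.

Final answer: 3:46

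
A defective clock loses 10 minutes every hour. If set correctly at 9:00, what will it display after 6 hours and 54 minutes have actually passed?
For every 60 true minutes, the faulty clock advances 60 - 10 = 50 minutes.
True elapsed: 6 hours and 54 minutes = 414 minutes.
Faulty clock advances: 414 x 50/60 = 345 minutes (drift: 69 minutes behind).
Shown time: 9:00 + 345 minutes = 2:45.

Final answer: 2:45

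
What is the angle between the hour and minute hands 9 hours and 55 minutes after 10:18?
First find the time 9 hours and 55 minutes after 10:18.
Total minutes: 10 x 60 + 18 + 9 x 60 + 55 = 1213.
1213 mod 720 = 493 minutes = 8:13.
Now compute the angle at 8:13:
Hour hand: 8 x 30 + 13 x 0.5 = 246.5 degrees
Minute hand: 13 x 6 = 78 degrees
Difference: |246.5 - 78| = 168.5 degrees
The angle is 168.5 degrees

Final answer: 168.5 degrees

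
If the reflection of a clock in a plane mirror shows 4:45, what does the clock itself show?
Reflection across the vertical (12-6) axis maps a hand at angle A degrees to (360 - A) degrees, which sends a reading of T minutes past 12:00 to (720 - T) minutes past 12:00.
Mirror reads 4:45 = 285 minutes past 12:00.
Actual time: (720 - 285) mod 720 = 435 minutes = 7:15.

Final answer: 7:15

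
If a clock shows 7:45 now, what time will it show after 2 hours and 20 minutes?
Starting time: 7:45
Adding 20 minutes to 45 minutes: 45 + 20 = 65 minutes = 1 hour and 5 minutes
Adding 2 hours: 7 + 2 + 1 (carry) = 10
Final time: 10:05

Final answer: 10:05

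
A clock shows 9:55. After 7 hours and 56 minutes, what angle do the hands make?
First find the time 7 hours and 56 minutes after 9:55.
Total minutes: 9 x 60 + 55 + 7 x 60 + 56 = 1071.
1071 mod 720 = 351 minutes = 5:51.
Now compute the angle at 5:51:
Hour hand: 5 x 30 + 51 x 0.5 = 175.5 degrees
Minute hand: 51 x 6 = 306 degrees
Difference: |175.5 - 306| = 130.5 degrees
The angle is 130.5 degrees

Final answer: 130.5 degrees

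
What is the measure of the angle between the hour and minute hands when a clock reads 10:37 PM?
Hour hand position: 10 x 30 + 37 x 0.5 = 318.5 degrees
Minute hand position: 37 x 6 = 222 degrees
Difference: |318.5 - 222| = 96.5 degrees
The angle between the hands is 96.5 degrees

Final answer: 96.5 degrees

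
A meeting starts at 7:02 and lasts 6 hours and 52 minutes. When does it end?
Starting time: 7:02
Adding 52 minutes to 2 minutes: 2 + 52 = 54 minutes
Adding 6 hours: 7 + 6 = 13 - 12 = 1
Final time: 1:54

Final answer: 1:54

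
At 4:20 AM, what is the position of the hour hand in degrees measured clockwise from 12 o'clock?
The hour hand moves 30 degrees per hour and 0.5 degrees per minute.
At 4:20: (4) x 30 + 20 x 0.5 = 120 + 10 = 130 degrees

Final answer: 130 degrees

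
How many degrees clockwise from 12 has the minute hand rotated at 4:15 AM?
The minute hand moves 6 degrees per minute.
At 4:15: 15 x 6 = 90 degrees

Final answer: 90 degrees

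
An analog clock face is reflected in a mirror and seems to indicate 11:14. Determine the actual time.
Reflection across the vertical (12-6) axis maps a hand at angle A degrees to (360 - A) degrees, which sends a reading of T minutes past 12:00 to (720 - T) minutes past 12:00.
Mirror reads 11:14 = 674 minutes past 12:00.
Actual time: (720 - 674) mod 720 = 46 minutes = 12:46.

Final answer: 12:46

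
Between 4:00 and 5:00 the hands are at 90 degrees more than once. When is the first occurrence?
At t minutes past 4:00, the hour hand is at 30 x 4 + 0.5t degrees and the minute hand is at 6t degrees.
The smaller angle between them is 90 degrees when |30H - 5.5t| = 90 or |30H - 5.5t| = 270.
With H = 4, solve 30 x 4 - 5.5t = +/- target for each target:
  t = (30 x 4 - 90) / 5.5 = 5.45
  t = (30 x 4 + 90) / 5.5 = 38.18
  t = (30 x 4 - 270) / 5.5 = -27.27 (outside (0, 60))
  t = (30 x 4 + 270) / 5.5 = 70.91 (outside (0, 60))
Valid solutions in (0, 60): {5.45, 38.18} minutes.
The first occurrence is t = 5.45 minutes.
The hands form a 90-degree angle at 5.45 minutes past 4:00.

Final answer: 5.45 minutes past 4:00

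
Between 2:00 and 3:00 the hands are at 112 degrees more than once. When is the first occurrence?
At t minutes past 2:00, the hour hand is at 30 x 2 + 0.5t degrees and the minute hand is at 6t degrees.
The smaller angle between them is 112 degrees when |30H - 5.5t| = 112 or |30H - 5.5t| = 248.
With H = 2, solve 30 x 2 - 5.5t = +/- target for each target:
  t = (30 x 2 - 112) / 5.5 = -9.45 (outside (0, 60))
  t = (30 x 2 + 112) / 5.5 = 31.27
  t = (30 x 2 - 248) / 5.5 = -34.18 (outside (0, 60))
  t = (30 x 2 + 248) / 5.5 = 56
Valid solutions in (0, 60): {31.27, 56} minutes.
The first occurrence is t = 31.27 minutes.
The hands form a 112-degree angle at 31.27 minutes past 2:00.

Final answer: 31.27 minutes past 2:00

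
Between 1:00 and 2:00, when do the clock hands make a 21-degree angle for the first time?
At t minutes past 1:00, the hour hand is at 30 x 1 + 0.5t degrees and the minute hand is at 6t degrees.
The smaller angle between them is 21 degrees when |30H - 5.5t| = 21 or |30H - 5.5t| = 339.
With H = 1, solve 30 x 1 - 5.5t = +/- target for each target:
  t = (30 x 1 - 21) / 5.5 = 1.64
  t = (30 x 1 + 21) / 5.5 = 9.27
  t = (30 x 1 - 339) / 5.5 = -56.18 (outside (0, 60))
  t = (30 x 1 + 339) / 5.5 = 67.09 (outside (0, 60))
Valid solutions in (0, 60): {1.64, 9.27} minutes.
The first occurrence is t = 1.64 minutes.
The hands form a 21-degree angle at 1.64 minutes past 1:00.

Final answer: 1.64 minutes past 1:00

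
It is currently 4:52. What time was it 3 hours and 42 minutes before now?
Starting time: 4:52 = 292 total minutes past 12:00
Subtracting: 3 hours and 42 minutes = 222 minutes
292 - 222 = 70 minutes
= 1 hour and 10 minutes past 12:00 = 1:10

Final answer: 1:10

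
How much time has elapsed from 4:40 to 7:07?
From 4:40 to 7:07:
(7 x 60 + 7) - (4 x 60 + 40) = 427 - 280 = 147 minutes
= 2 hours and 27 minutes

Final answer: 2 hours and 27 minutes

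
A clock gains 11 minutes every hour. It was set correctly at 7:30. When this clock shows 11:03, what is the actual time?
For every 60 true minutes, the faulty clock advances 71 minutes, so 1 faulty-clock minute corresponds to 60/71 true minutes.
From 7:30 to 11:03 on the faulty dial is 213 minutes.
True elapsed: 213 x 60/71 = 180 minutes = 3 hours.
True time: 7:30 + 3 hours = 10:30.

Final answer: 10:30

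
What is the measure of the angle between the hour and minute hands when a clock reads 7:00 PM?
Hour hand position: 7 x 30 + 0 x 0.5 = 210 degrees
Minute hand position: 0 x 6 = 0 degrees
Difference: |210 - 0| = 210 degrees
Since 210 > 180, the smaller angle is 360 - 210 = 150 degrees

Final answer: 150 degrees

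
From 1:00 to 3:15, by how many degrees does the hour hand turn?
The hour hand moves 0.5 degrees per minute.
Time elapsed: 3:15 - 1:00 = 135 minutes
Angular displacement: 135 x 0.5 = 67.5 degrees

Final answer: 67.5 degrees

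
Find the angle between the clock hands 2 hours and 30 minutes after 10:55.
First find the time 2 hours and 30 minutes after 10:55.
Total minutes: 10 x 60 + 55 + 2 x 60 + 30 = 805.
805 mod 720 = 85 minutes = 1:25.
Now compute the angle at 1:25:
Hour hand: 1 x 30 + 25 x 0.5 = 42.5 degrees
Minute hand: 25 x 6 = 150 degrees
Difference: |42.5 - 150| = 107.5 degrees
The angle is 107.5 degrees

Final answer: 107.5 degrees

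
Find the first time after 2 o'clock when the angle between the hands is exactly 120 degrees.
At t minutes past 2:00, the hour hand is at 30 x 2 + 0.5t degrees and the minute hand is at 6t degrees.
The smaller angle between them is 120 degrees when |30H - 5.5t| = 120 or |30H - 5.5t| = 240.
With H = 2, solve 30 x 2 - 5.5t = +/- target for each target:
  t = (30 x 2 - 120) / 5.5 = -10.91 (outside (0, 60))
  t = (30 x 2 + 120) / 5.5 = 32.73
  t = (30 x 2 - 240) / 5.5 = -32.73 (outside (0, 60))
  t = (30 x 2 + 240) / 5.5 = 54.55
Valid solutions in (0, 60): {32.73, 54.55} minutes.
The first occurrence is t = 32.73 minutes.
The hands form a 120-degree angle at 32.73 minutes past 2:00.

Final answer: 32.73 minutes past 2:00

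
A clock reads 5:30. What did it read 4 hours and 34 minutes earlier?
Starting time: 5:30 = 330 total minutes past 12:00
Subtracting: 4 hours and 34 minutes = 274 minutes
330 - 274 = 56 minutes
= 56 minutes past 12:00 = 12:56

Final answer: 12:56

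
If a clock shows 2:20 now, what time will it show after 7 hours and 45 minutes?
Starting time: 2:20
Adding 45 minutes to 20 minutes: 20 + 45 = 65 minutes = 1 hour and 5 minutes
Adding 7 hours: 2 + 7 + 1 (carry) = 10
Final time: 10:05

Final answer: 10:05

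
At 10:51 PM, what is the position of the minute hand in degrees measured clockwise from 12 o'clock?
The minute hand moves 6 degrees per minute.
At 10:51: 51 x 6 = 306 degrees

Final answer: 306 degrees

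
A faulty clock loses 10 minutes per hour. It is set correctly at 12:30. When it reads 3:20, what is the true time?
For every 60 true minutes, the faulty clock advances 50 minutes, so 1 faulty-clock minute corresponds to 60/50 true minutes.
From 12:30 to 3:20 on the faulty dial is 170 minutes.
True elapsed: 170 x 60/50 = 204 minutes = 3 hours and 24 minutes.
True time: 12:30 + 3 hours and 24 minutes = 3:54.

Final answer: 3:54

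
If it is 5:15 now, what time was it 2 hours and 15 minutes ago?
Starting time: 5:15 = 315 total minutes past 12:00
Subtracting: 2 hours and 15 minutes = 135 minutes
315 - 135 = 180 minutes
= 3 hours past 12:00 = 3:00

Final answer: 3:00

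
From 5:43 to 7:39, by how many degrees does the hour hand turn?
The hour hand moves 0.5 degrees per minute.
Time elapsed: 7:39 - 5:43 = 116 minutes
Angular displacement: 116 x 0.5 = 58 degrees

Final answer: 58 degrees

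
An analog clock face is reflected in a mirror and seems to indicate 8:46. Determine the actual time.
Reflection across the vertical (12-6) axis maps a hand at angle A degrees to (360 - A) degrees, which sends a reading of T minutes past 12:00 to (720 - T) minutes past 12:00.
Mirror reads 8:46 = 526 minutes past 12:00.
Actual time: (720 - 526) mod 720 = 194 minutes = 3:14.

Final answer: 3:14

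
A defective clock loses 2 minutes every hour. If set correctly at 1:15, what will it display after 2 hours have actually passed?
For every 60 true minutes, the faulty clock advances 60 - 2 = 58 minutes.
True elapsed: 2 hours = 120 minutes.
Faulty clock advances: 120 x 58/60 = 116 minutes (drift: 4 minutes behind).
Shown time: 1:15 + 116 minutes = 3:11.

Final answer: 3:11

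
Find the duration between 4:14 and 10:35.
From 4:14 to 10:35:
(10 x 60 + 35) - (4 x 60 + 14) = 635 - 254 = 381 minutes
= 6 hours and 21 minutes

Final answer: 6 hours and 21 minutes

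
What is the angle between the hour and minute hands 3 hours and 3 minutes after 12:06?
First find the time 3 hours and 3 minutes after 12:06.
Total minutes: 12 x 60 + 6 + 3 x 60 + 3 = 909.
909 mod 720 = 189 minutes = 3:09.
Now compute the angle at 3:09:
Hour hand: 3 x 30 + 9 x 0.5 = 94.5 degrees
Minute hand: 9 x 6 = 54 degrees
Difference: |94.5 - 54| = 40.5 degrees
The angle is 40.5 degrees

Final answer: 40.5 degrees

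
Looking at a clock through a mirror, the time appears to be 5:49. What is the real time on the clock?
Reflection across the vertical (12-6) axis maps a hand at angle A degrees to (360 - A) degrees, which sends a reading of T minutes past 12:00 to (720 - T) minutes past 12:00.
Mirror reads 5:49 = 349 minutes past 12:00.
Actual time: (720 - 349) mod 720 = 371 minutes = 6:11.

Final answer: 6:11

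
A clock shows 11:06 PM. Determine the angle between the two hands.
Hour hand position: 11 x 30 + 6 x 0.5 = 333 degrees
Minute hand position: 6 x 6 = 36 degrees
Difference: |333 - 36| = 297 degrees
Since 297 > 180, the smaller angle is 360 - 297 = 63 degrees

Final answer: 63 degrees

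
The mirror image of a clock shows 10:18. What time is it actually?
Reflection across the vertical (12-6) axis maps a hand at angle A degrees to (360 - A) degrees, which sends a reading of T minutes past 12:00 to (720 - T) minutes past 12:00.
Mirror reads 10:18 = 618 minutes past 12:00.
Actual time: (720 - 618) mod 720 = 102 minutes = 1:42.

Final answer: 1:42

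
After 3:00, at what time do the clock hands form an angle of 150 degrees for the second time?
At t minutes past 3:00, the hour hand is at 30 x 3 + 0.5t degrees and the minute hand is at 6t degrees.
The smaller angle between them is 150 degrees when |30H - 5.5t| = 150 or |30H - 5.5t| = 210.
With H = 3, solve 30 x 3 - 5.5t = +/- target for each target:
  t = (30 x 3 - 150) / 5.5 = -10.91 (outside (0, 60))
  t = (30 x 3 + 150) / 5.5 = 43.64
  t = (30 x 3 - 210) / 5.5 = -21.82 (outside (0, 60))
  t = (30 x 3 + 210) / 5.5 = 54.55
Valid solutions in (0, 60): {43.64, 54.55} minutes.
The second occurrence is t = 54.55 minutes.
The hands form a 150-degree angle at 54.55 minutes past 3:00.

Final answer: 54.55 minutes past 3:00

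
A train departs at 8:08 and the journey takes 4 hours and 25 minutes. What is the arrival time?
Starting time: 8:08
Adding 25 minutes to 8 minutes: 8 + 25 = 33 minutes
Adding 4 hours: 8 + 4 = 12
Final time: 12:33

Final answer: 12:33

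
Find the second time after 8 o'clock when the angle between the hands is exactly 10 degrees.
At t minutes past 8:00, the hour hand is at 30 x 8 + 0.5t degrees and the minute hand is at 6t degrees.
The smaller angle between them is 10 degrees when |30H - 5.5t| = 10 or |30H - 5.5t| = 350.
With H = 8, solve 30 x 8 - 5.5t = +/- target for each target:
  t = (30 x 8 - 10) / 5.5 = 41.82
  t = (30 x 8 + 10) / 5.5 = 45.45
  t = (30 x 8 - 350) / 5.5 = -20 (outside (0, 60))
  t = (30 x 8 + 350) / 5.5 = 107.27 (outside (0, 60))
Valid solutions in (0, 60): {41.82, 45.45} minutes.
The second occurrence is t = 45.45 minutes.
The hands form a 10-degree angle at 45.45 minutes past 8:00.

Final answer: 45.45 minutes past 8:00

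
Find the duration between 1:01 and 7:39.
From 1:01 to 7:39:
(7 x 60 + 39) - (1 x 60 + 1) = 459 - 61 = 398 minutes
= 6 hours and 38 minutes

Final answer: 6 hours and 38 minutes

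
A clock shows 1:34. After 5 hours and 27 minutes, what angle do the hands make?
First find the time 5 hours and 27 minutes after 1:34.
Total minutes: 1 x 60 + 34 + 5 x 60 + 27 = 421.
421 mod 720 = 421 minutes = 7:01.
Now compute the angle at 7:01:
Hour hand: 7 x 30 + 1 x 0.5 = 210.5 degrees
Minute hand: 1 x 6 = 6 degrees
Difference: |210.5 - 6| = 204.5 degrees
Smaller angle: 360 - 204.5 = 155.5 degrees

Final answer: 155.5 degrees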